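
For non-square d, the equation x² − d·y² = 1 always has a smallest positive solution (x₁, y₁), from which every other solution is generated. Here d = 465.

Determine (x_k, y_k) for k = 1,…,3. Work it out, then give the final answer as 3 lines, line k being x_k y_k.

√465 → a₀=21, period (1,1,3,2,2,2,3,1,1,42); ℓ=10 even so k=9
step 0: (21, 1)  from 21·(1,0) + (0,1)
…
step 5: (841, 39)  from 2·(345,16) + (151,7)
…
step 8: (8949, 415)  from 1·(6922,321) + (2027,94)
step 9: (15871, 736)  from 1·(8949,415) + (6922,321)
→ (15871, 736).  Check: 15871²=251888641, 465·736²=251888640, difference 1.
k=2:  x_2 = 15871·15871+465·736·736 = 503777281,  y_2 = 15871·736+736·15871 = 23362112
k=3:  x_3 = 15871·503777281+465·736·23362112 = 15990898437631,  y_3 = 15871·23362112+736·503777281 = 741560158368

15871 736
503777281 23362112
15990898437631 741560158368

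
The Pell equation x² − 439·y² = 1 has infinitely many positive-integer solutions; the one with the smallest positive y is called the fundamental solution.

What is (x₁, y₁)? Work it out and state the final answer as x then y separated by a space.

440 21

√439 → a₀=20, period (1,19,1,40); ℓ=4 even so k=3
i=0: a=20 ⇒ p=20, q=1
…
i=2: a=19 ⇒ p=419, q=20
i=3: a=1 ⇒ p=440, q=21
(x₁, y₁) = (440, 21);  440² − 439·21² = 1 ✓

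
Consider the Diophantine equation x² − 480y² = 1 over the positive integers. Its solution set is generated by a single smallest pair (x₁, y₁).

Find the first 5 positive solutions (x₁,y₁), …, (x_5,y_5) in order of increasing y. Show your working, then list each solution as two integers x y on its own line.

√480 = [21; 1,9,1,42, …], period ℓ=4 (even) → k=3
k=0  a_k=21  p_k/q_k = 21/1
…
k=2  a_k=9  p_k/q_k = 219/10
k=3  a_k=1  p_k/q_k = 241/11
(x₁, y₁) = (241, 11);  241² − 480·11² = 1 ✓
(241+11√480)^2 = 116161 + 5302√480
(241+11√480)^3 = 55989361 + 2555553√480
(241+11√480)^4 = 26986755841 + 1231771244√480
(241+11√480)^5 = 13007560326001 + 593711184055√480

241 11
116161 5302
55989361 2555553
26986755841 1231771244
13007560326001 593711184055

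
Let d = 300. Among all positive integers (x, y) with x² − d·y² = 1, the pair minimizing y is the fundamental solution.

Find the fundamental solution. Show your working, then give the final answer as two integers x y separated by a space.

1351 78

√300 → a₀=17, period (3,8,3,34); ℓ=4 even so k=3
a_0=17:  p_0=17·1+0=17,  q_0=17·0+1=1
a_1=3:  p_1=3·17+1=52,  q_1=3·1+0=3
a_2=8:  p_2=8·52+17=433,  q_2=8·3+1=25
a_3=3:  p_3=3·433+52=1351,  q_3=3·25+3=78
(x₁, y₁) = (1351, 78);  1351² − 300·78² = 1 ✓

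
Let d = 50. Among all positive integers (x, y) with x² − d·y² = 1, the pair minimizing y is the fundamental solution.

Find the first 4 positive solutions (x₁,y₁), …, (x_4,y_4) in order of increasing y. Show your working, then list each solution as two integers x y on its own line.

99 14
19601 2772
3880899 548842
768398401 108667944

d=50: √d = [7; 14] (ℓ=1, odd), read p_1/q_1
k=0  a_k=7  p_k/q_k = 7/1
k=1  a_k=14  p_k/q_k = 99/14
fundamental: x₁=99, y₁=14  (since 9801 − 50·196 = 1)
k=2:  x_2 = 99·99+50·14·14 = 19601,  y_2 = 99·14+14·99 = 2772
k=3:  x_3 = 99·19601+50·14·2772 = 3880899,  y_3 = 99·2772+14·19601 = 548842
k=4:  x_4 = 99·3880899+50·14·548842 = 768398401,  y_4 = 99·548842+14·3880899 = 108667944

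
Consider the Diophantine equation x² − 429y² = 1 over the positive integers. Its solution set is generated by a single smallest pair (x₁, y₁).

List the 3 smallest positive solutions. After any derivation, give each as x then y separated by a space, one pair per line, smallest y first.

√429 → a₀=20, period (1,2,2,9,1,12,1,9,2,2,1,40); ℓ=12 even so k=11
i=0: a=20 ⇒ p=20, q=1
…
i=3: a=2 ⇒ p=145, q=7
…
i=6: a=12 ⇒ p=19511, q=942
…
i=10: a=2 ⇒ p=1085636, q=52415
i=11: a=1 ⇒ p=1524095, q=73584
(x₁, y₁) = (1524095, 73584);  1524095² − 429·73584² = 1 ✓
(x_2, y_2) = (1524095·1524095 + 429·73584·73584, 1524095·73584 + 73584·1524095) = (4645731138049, 224298012960)
(x_3, y_3) = (1524095·4645731138049 + 429·73584·224298012960, 1524095·224298012960 + 73584·4645731138049) = (14161071197688057215, 683702960124468816)

1524095 73584
4645731138049 224298012960
14161071197688057215 683702960124468816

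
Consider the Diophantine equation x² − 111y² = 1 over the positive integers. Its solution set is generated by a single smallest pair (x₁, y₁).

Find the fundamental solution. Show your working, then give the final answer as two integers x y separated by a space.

√111 = [10; 1,1,6,1,1,20, …], period ℓ=6 (even) → k=5
step 0: (10, 1)  from 10·(1,0) + (0,1)
…
step 3: (137, 13)  from 6·(21,2) + (11,1)
step 4: (158, 15)  from 1·(137,13) + (21,2)
step 5: (295, 28)  from 1·(158,15) + (137,13)
→ (295, 28).  Check: 295²=87025, 111·28²=87024, difference 1.

295 28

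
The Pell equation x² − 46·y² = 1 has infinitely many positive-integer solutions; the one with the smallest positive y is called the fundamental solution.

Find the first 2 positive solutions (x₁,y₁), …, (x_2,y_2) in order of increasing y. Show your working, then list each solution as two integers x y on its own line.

√46 → a₀=6, period (1,3,1,1,2,6,2,1,1,3,1,12); ℓ=12 even so k=11
a_0=6:  p_0=6·1+0=6,  q_0=6·0+1=1
a_1=1:  p_1=1·6+1=7,  q_1=1·1+0=1
…
a_4=1:  p_4=1·34+27=61,  q_4=1·5+4=9
…
a_6=6:  p_6=6·156+61=997,  q_6=6·23+9=147
a_7=2:  p_7=2·997+156=2150,  q_7=2·147+23=317
…
a_9=1:  p_9=1·3147+2150=5297,  q_9=1·464+317=781
a_10=3:  p_10=3·5297+3147=19038,  q_10=3·781+464=2807
a_11=1:  p_11=1·19038+5297=24335,  q_11=1·2807+781=3588
fundamental: x₁=24335, y₁=3588  (since 592192225 − 46·12873744 = 1)
(24335+3588√46)^2 = 1184384449 + 174627960√46

24335 3588
1184384449 174627960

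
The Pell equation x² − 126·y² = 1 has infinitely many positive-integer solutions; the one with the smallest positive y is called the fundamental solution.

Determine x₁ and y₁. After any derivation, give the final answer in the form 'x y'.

449 40

√126 = [11; 4,2,4,22, …], period ℓ=4 (even) → k=3
i=0: a=11 ⇒ p=11, q=1
i=1: a=4 ⇒ p=45, q=4
i=2: a=2 ⇒ p=101, q=9
i=3: a=4 ⇒ p=449, q=40
fundamental: x₁=449, y₁=40  (since 201601 − 126·1600 = 1)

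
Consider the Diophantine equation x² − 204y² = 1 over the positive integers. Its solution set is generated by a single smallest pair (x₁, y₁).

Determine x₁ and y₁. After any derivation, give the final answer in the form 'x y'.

√204 → a₀=14, period (3,1,1,6,1,1,3,28); ℓ=8 even so k=7
a_0=14:  p_0=14·1+0=14,  q_0=14·0+1=1
a_1=3:  p_1=3·14+1=43,  q_1=3·1+0=3
a_2=1:  p_2=1·43+14=57,  q_2=1·3+1=4
…
a_4=6:  p_4=6·100+57=657,  q_4=6·7+4=46
…
a_6=1:  p_6=1·757+657=1414,  q_6=1·53+46=99
a_7=3:  p_7=3·1414+757=4999,  q_7=3·99+53=350
fundamental: x₁=4999, y₁=350  (since 24990001 − 204·122500 = 1)

4999 350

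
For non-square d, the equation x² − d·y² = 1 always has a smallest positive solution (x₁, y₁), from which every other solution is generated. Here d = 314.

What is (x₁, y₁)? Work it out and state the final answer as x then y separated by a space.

392499 22150

√314 = [17; 1,2,1,1,2,1,34, …], period ℓ=7 (odd) → k=13
a_0=17:  p_0=17·1+0=17,  q_0=17·0+1=1
a_1=1:  p_1=1·17+1=18,  q_1=1·1+0=1
…
a_3=1:  p_3=1·53+18=71,  q_3=1·3+1=4
a_4=1:  p_4=1·71+53=124,  q_4=1·4+3=7
a_5=2:  p_5=2·124+71=319,  q_5=2·7+4=18
…
a_7=34:  p_7=34·443+319=15381,  q_7=34·25+18=868
…
a_9=2:  p_9=2·15824+15381=47029,  q_9=2·893+868=2654
a_10=1:  p_10=1·47029+15824=62853,  q_10=1·2654+893=3547
…
a_12=2:  p_12=2·109882+62853=282617,  q_12=2·6201+3547=15949
a_13=1:  p_13=1·282617+109882=392499,  q_13=1·15949+6201=22150
fundamental: x₁=392499, y₁=22150  (since 154055465001 − 314·490622500 = 1)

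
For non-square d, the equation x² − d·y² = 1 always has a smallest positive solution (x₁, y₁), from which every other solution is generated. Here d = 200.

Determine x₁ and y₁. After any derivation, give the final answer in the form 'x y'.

99 7

[14; 7,28] for √200; ℓ=2 ⇒ convergent index 1
a_0=14:  p_0=14·1+0=14,  q_0=14·0+1=1
a_1=7:  p_1=7·14+1=99,  q_1=7·1+0=7
→ (99, 7).  Check: 99²=9801, 200·7²=9800, difference 1.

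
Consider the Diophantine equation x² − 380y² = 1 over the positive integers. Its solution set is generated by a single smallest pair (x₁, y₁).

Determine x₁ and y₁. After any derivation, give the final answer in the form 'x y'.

d=380: √d = [19; 2,38] (ℓ=2, even), read p_1/q_1
step 0: (19, 1)  from 19·(1,0) + (0,1)
step 1: (39, 2)  from 2·(19,1) + (1,0)
(x₁, y₁) = (39, 2);  39² − 380·2² = 1 ✓

39 2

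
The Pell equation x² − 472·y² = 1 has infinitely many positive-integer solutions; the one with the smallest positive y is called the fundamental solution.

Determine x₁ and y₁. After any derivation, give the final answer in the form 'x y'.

d=472: √d = [21; 1,2,1,1,1,…,2,1,42] (ℓ=14, even), read p_13/q_13
i=0: a=21 ⇒ p=21, q=1
…
i=2: a=2 ⇒ p=65, q=3
i=3: a=1 ⇒ p=87, q=4
i=4: a=1 ⇒ p=152, q=7
i=5: a=1 ⇒ p=239, q=11
i=6: a=4 ⇒ p=1108, q=51
…
i=8: a=4 ⇒ p=24224, q=1115
…
i=10: a=1 ⇒ p=54227, q=2496
i=11: a=1 ⇒ p=84230, q=3877
i=12: a=2 ⇒ p=222687, q=10250
i=13: a=1 ⇒ p=306917, q=14127
→ (306917, 14127).  Check: 306917²=94198044889, 472·14127²=94198044888, difference 1.

306917 14127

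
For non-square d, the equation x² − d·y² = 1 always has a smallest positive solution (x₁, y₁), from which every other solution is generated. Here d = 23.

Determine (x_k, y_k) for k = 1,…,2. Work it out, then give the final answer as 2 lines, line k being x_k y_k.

√23 → a₀=4, period (1,3,1,8); ℓ=4 even so k=3
step 0: (4, 1)  from 4·(1,0) + (0,1)
step 1: (5, 1)  from 1·(4,1) + (1,0)
step 2: (19, 4)  from 3·(5,1) + (4,1)
step 3: (24, 5)  from 1·(19,4) + (5,1)
(x₁, y₁) = (24, 5);  24² − 23·5² = 1 ✓
n=2: (24,5)∘(24,5) = (24·24+23·5·5, 24·5+5·24) = (1151,240)

24 5
1151 240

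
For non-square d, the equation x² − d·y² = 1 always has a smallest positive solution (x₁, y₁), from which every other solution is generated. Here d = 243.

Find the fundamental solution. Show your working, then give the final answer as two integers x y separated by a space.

√243 = [15; 1,1,2,3,15,3,2,1,1,30, …], period ℓ=10 (even) → k=9
i=0: a=15 ⇒ p=15, q=1
i=1: a=1 ⇒ p=16, q=1
…
i=3: a=2 ⇒ p=78, q=5
i=4: a=3 ⇒ p=265, q=17
i=5: a=15 ⇒ p=4053, q=260
i=6: a=3 ⇒ p=12424, q=797
i=7: a=2 ⇒ p=28901, q=1854
i=8: a=1 ⇒ p=41325, q=2651
i=9: a=1 ⇒ p=70226, q=4505
(x₁, y₁) = (70226, 4505);  70226² − 243·4505² = 1 ✓

70226 4505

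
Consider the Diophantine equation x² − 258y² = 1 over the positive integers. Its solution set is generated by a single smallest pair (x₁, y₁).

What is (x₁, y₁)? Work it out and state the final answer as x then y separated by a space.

257 16

√258 → a₀=16, period (16,32); ℓ=2 even so k=1
i=0: a=16 ⇒ p=16, q=1
i=1: a=16 ⇒ p=257, q=16
fundamental: x₁=257, y₁=16  (since 66049 − 258·256 = 1)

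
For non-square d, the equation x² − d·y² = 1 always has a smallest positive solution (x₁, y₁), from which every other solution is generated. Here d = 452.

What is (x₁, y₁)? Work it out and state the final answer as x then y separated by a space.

1204353 56648

√452 → a₀=21, period (3,1,5,3,10,3,5,1,3,42); ℓ=10 even so k=9
k=0  a_k=21  p_k/q_k = 21/1
k=1  a_k=3  p_k/q_k = 64/3
…
k=3  a_k=5  p_k/q_k = 489/23
k=4  a_k=3  p_k/q_k = 1552/73
k=5  a_k=10  p_k/q_k = 16009/753
k=6  a_k=3  p_k/q_k = 49579/2332
k=7  a_k=5  p_k/q_k = 263904/12413
k=8  a_k=1  p_k/q_k = 313483/14745
k=9  a_k=3  p_k/q_k = 1204353/56648
(x₁, y₁) = (1204353, 56648);  1204353² − 452·56648² = 1 ✓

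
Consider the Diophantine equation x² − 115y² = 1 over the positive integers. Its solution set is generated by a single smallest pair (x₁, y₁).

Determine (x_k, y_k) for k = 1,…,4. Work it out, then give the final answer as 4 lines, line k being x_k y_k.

1126 105
2535751 236460
5710510126 532507815
12860066268001 1199207362920

√115 = [10; 1,2,1,1,1,1,1,2,1,20, …], period ℓ=10 (even) → k=9
step 0: (10, 1)  from 10·(1,0) + (0,1)
…
step 2: (32, 3)  from 2·(11,1) + (10,1)
step 3: (43, 4)  from 1·(32,3) + (11,1)
…
step 8: (815, 76)  from 2·(311,29) + (193,18)
step 9: (1126, 105)  from 1·(815,76) + (311,29)
(x₁, y₁) = (1126, 105);  1126² − 115·105² = 1 ✓
(x_2, y_2) = (1126·1126 + 115·105·105, 1126·105 + 105·1126) = (2535751, 236460)
(x_3, y_3) = (1126·2535751 + 115·105·236460, 1126·236460 + 105·2535751) = (5710510126, 532507815)
(x_4, y_4) = (1126·5710510126 + 115·105·532507815, 1126·532507815 + 105·5710510126) = (12860066268001, 1199207362920)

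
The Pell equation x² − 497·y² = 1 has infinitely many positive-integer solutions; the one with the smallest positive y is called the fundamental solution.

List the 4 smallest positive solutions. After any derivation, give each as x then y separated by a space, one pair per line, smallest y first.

√497 = [22; 3,2,2,5,6,5,2,2,3,44, …], period ℓ=10 (even) → k=9
i=0: a=22 ⇒ p=22, q=1
…
i=2: a=2 ⇒ p=156, q=7
i=3: a=2 ⇒ p=379, q=17
…
i=5: a=6 ⇒ p=12685, q=569
…
i=8: a=2 ⇒ p=352750, q=15823
i=9: a=3 ⇒ p=1201887, q=53912
→ (1201887, 53912).  Check: 1201887²=1444532360769, 497·53912²=1444532360768, difference 1.
k=2:  x_2 = 1201887·1201887+497·53912·53912 = 2889064721537,  y_2 = 1201887·53912+53912·1201887 = 129592263888
k=3:  x_3 = 1201887·2889064721537+497·53912·129592263888 = 6944658661946678751,  y_3 = 1201887·129592263888+53912·2889064721537 = 311510514535059400
k=4:  x_4 = 1201887·6944658661946678751+497·53912·311510514535059400 = 16693389930459326703284737,  y_4 = 1201887·311510514535059400+53912·6944658661946678751 = 748800875565868281911712

1201887 53912
2889064721537 129592263888
6944658661946678751 311510514535059400
16693389930459326703284737 748800875565868281911712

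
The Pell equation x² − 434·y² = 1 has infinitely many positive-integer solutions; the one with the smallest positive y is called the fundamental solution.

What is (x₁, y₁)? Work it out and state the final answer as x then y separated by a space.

125 6

√434 → a₀=20, period (1,4,1,40); ℓ=4 even so k=3
a_0=20:  p_0=20·1+0=20,  q_0=20·0+1=1
a_1=1:  p_1=1·20+1=21,  q_1=1·1+0=1
a_2=4:  p_2=4·21+20=104,  q_2=4·1+1=5
a_3=1:  p_3=1·104+21=125,  q_3=1·5+1=6
→ (125, 6).  Check: 125²=15625, 434·6²=15624, difference 1.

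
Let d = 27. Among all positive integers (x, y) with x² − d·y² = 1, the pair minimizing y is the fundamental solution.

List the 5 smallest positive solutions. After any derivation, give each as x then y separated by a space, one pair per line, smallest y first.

26 5
1351 260
70226 13515
3650401 702520
189750626 36517525

d=27: √d = [5; 5,10] (ℓ=2, even), read p_1/q_1
step 0: (5, 1)  from 5·(1,0) + (0,1)
step 1: (26, 5)  from 5·(5,1) + (1,0)
(x₁, y₁) = (26, 5);  26² − 27·5² = 1 ✓
n=2: (26,5)∘(26,5) = (26·26+27·5·5, 26·5+5·26) = (1351,260)
n=3: (1351,260)∘(26,5) = (26·1351+27·5·260, 26·260+5·1351) = (70226,13515)
n=4: (70226,13515)∘(26,5) = (26·70226+27·5·13515, 26·13515+5·70226) = (3650401,702520)
n=5: (3650401,702520)∘(26,5) = (26·3650401+27·5·702520, 26·702520+5·3650401) = (189750626,36517525)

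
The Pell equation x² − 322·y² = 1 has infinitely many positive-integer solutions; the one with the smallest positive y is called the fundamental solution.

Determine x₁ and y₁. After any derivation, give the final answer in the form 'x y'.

√322 = [17; 1,16,1,34, …], period ℓ=4 (even) → k=3
a_0=17:  p_0=17·1+0=17,  q_0=17·0+1=1
a_1=1:  p_1=1·17+1=18,  q_1=1·1+0=1
a_2=16:  p_2=16·18+17=305,  q_2=16·1+1=17
a_3=1:  p_3=1·305+18=323,  q_3=1·17+1=18
fundamental: x₁=323, y₁=18  (since 104329 − 322·324 = 1)

323 18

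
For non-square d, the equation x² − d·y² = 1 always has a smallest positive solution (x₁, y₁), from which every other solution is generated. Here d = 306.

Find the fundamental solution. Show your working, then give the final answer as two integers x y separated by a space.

35 2

√306 = [17; 2,34, …], period ℓ=2 (even) → k=1
a_0=17:  p_0=17·1+0=17,  q_0=17·0+1=1
a_1=2:  p_1=2·17+1=35,  q_1=2·1+0=2
fundamental: x₁=35, y₁=2  (since 1225 − 306·4 = 1)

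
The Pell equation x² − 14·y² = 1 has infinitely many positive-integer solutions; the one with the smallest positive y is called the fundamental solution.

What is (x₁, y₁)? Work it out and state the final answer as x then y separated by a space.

√14 → a₀=3, period (1,2,1,6); ℓ=4 even so k=3
a_0=3:  p_0=3·1+0=3,  q_0=3·0+1=1
…
a_2=2:  p_2=2·4+3=11,  q_2=2·1+1=3
a_3=1:  p_3=1·11+4=15,  q_3=1·3+1=4
(x₁, y₁) = (15, 4);  15² − 14·4² = 1 ✓

15 4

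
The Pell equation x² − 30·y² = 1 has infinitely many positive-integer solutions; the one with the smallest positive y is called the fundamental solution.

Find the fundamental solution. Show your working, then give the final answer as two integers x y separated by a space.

√30 → a₀=5, period (2,10); ℓ=2 even so k=1
k=0  a_k=5  p_k/q_k = 5/1
k=1  a_k=2  p_k/q_k = 11/2
fundamental: x₁=11, y₁=2  (since 121 − 30·4 = 1)

11 2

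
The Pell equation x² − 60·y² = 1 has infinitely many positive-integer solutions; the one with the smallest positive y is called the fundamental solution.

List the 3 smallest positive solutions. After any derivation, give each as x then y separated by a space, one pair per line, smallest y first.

31 4
1921 248
119071 15372

√60 → a₀=7, period (1,2,1,14); ℓ=4 even so k=3
k=0  a_k=7  p_k/q_k = 7/1
…
k=2  a_k=2  p_k/q_k = 23/3
k=3  a_k=1  p_k/q_k = 31/4
(x₁, y₁) = (31, 4);  31² − 60·4² = 1 ✓
(31+4√60)^2 = 1921 + 248√60
(31+4√60)^3 = 119071 + 15372√60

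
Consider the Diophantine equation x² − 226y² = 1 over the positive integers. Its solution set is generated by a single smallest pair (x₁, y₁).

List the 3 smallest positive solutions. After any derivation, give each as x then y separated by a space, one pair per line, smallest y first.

√226 → a₀=15, period (30); ℓ=1 odd so k=1
k=0  a_k=15  p_k/q_k = 15/1
k=1  a_k=30  p_k/q_k = 451/30
→ (451, 30).  Check: 451²=203401, 226·30²=203400, difference 1.
(451+30√226)^2 = 406801 + 27060√226
(451+30√226)^3 = 366934051 + 24408090√226

451 30
406801 27060
366934051 24408090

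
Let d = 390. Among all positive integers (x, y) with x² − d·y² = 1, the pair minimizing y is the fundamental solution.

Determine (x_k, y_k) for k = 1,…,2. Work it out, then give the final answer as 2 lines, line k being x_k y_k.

79 4
12481 632

d=390: √d = [19; 1,2,1,38] (ℓ=4, even), read p_3/q_3
a_0=19:  p_0=19·1+0=19,  q_0=19·0+1=1
a_1=1:  p_1=1·19+1=20,  q_1=1·1+0=1
a_2=2:  p_2=2·20+19=59,  q_2=2·1+1=3
a_3=1:  p_3=1·59+20=79,  q_3=1·3+1=4
→ (79, 4).  Check: 79²=6241, 390·4²=6240, difference 1.
(79+4√390)^2 = 12481 + 632√390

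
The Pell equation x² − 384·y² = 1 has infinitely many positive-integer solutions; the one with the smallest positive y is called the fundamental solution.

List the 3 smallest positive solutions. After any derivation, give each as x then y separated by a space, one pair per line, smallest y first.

d=384: √d = [19; 1,1,2,9,2,1,1,38] (ℓ=8, even), read p_7/q_7
a_0=19:  p_0=19·1+0=19,  q_0=19·0+1=1
a_1=1:  p_1=1·19+1=20,  q_1=1·1+0=1
a_2=1:  p_2=1·20+19=39,  q_2=1·1+1=2
…
a_4=9:  p_4=9·98+39=921,  q_4=9·5+2=47
…
a_6=1:  p_6=1·1940+921=2861,  q_6=1·99+47=146
a_7=1:  p_7=1·2861+1940=4801,  q_7=1·146+99=245
→ (4801, 245).  Check: 4801²=23049601, 384·245²=23049600, difference 1.
(x_2, y_2) = (4801·4801 + 384·245·245, 4801·245 + 245·4801) = (46099201, 2352490)
(x_3, y_3) = (4801·46099201 + 384·245·2352490, 4801·2352490 + 245·46099201) = (442644523201, 22588608735)

4801 245
46099201 2352490
442644523201 22588608735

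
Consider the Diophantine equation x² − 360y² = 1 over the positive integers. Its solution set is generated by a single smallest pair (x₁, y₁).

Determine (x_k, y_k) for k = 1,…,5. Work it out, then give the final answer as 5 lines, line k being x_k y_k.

19 1
721 38
27379 1443
1039681 54796
39480499 2080805

[18; 1,36] for √360; ℓ=2 ⇒ convergent index 1
step 0: (18, 1)  from 18·(1,0) + (0,1)
step 1: (19, 1)  from 1·(18,1) + (1,0)
(x₁, y₁) = (19, 1);  19² − 360·1² = 1 ✓
(19+1√360)^2 = 721 + 38√360
(19+1√360)^3 = 27379 + 1443√360
(19+1√360)^4 = 1039681 + 54796√360
(19+1√360)^5 = 39480499 + 2080805√360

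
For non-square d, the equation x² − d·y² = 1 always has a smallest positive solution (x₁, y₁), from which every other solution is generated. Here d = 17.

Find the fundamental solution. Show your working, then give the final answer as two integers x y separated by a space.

33 8

√17 → a₀=4, period (8); ℓ=1 odd so k=1
k=0  a_k=4  p_k/q_k = 4/1
k=1  a_k=8  p_k/q_k = 33/8
fundamental: x₁=33, y₁=8  (since 1089 − 17·64 = 1)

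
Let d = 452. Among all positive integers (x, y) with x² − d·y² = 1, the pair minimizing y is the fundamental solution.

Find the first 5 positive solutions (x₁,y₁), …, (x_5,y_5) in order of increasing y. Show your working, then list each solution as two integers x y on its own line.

1204353 56648
2900932297217 136448377488
6987493029899166849 328664025545553880
16830816386073401651890177 791655010315592455701792
40540488414026331506287881514113 1906864173276900777578095047272

√452 = [21; 3,1,5,3,10,3,5,1,3,42, …], period ℓ=10 (even) → k=9
a_0=21:  p_0=21·1+0=21,  q_0=21·0+1=1
…
a_6=3:  p_6=3·16009+1552=49579,  q_6=3·753+73=2332
a_7=5:  p_7=5·49579+16009=263904,  q_7=5·2332+753=12413
a_8=1:  p_8=1·263904+49579=313483,  q_8=1·12413+2332=14745
a_9=3:  p_9=3·313483+263904=1204353,  q_9=3·14745+12413=56648
fundamental: x₁=1204353, y₁=56648  (since 1450466148609 − 452·3208995904 = 1)
n=2: (1204353,56648)∘(1204353,56648) = (1204353·1204353+452·56648·56648, 1204353·56648+56648·1204353) = (2900932297217,136448377488)
n=3: (2900932297217,136448377488)∘(1204353,56648) = (1204353·2900932297217+452·56648·136448377488, 1204353·136448377488+56648·2900932297217) = (6987493029899166849,328664025545553880)
n=4: (6987493029899166849,328664025545553880)∘(1204353,56648) = (1204353·6987493029899166849+452·56648·328664025545553880, 1204353·328664025545553880+56648·6987493029899166849) = (16830816386073401651890177,791655010315592455701792)
n=5: (16830816386073401651890177,791655010315592455701792)∘(1204353,56648) = (1204353·16830816386073401651890177+452·56648·791655010315592455701792, 1204353·791655010315592455701792+56648·16830816386073401651890177) = (40540488414026331506287881514113,1906864173276900777578095047272)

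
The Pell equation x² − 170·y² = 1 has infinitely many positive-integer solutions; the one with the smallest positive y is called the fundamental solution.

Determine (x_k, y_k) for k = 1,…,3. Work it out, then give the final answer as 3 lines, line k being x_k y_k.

339 26
229841 17628
155831859 11951758

[13; 26] for √170; ℓ=1 ⇒ convergent index 1
step 0: (13, 1)  from 13·(1,0) + (0,1)
step 1: (339, 26)  from 26·(13,1) + (1,0)
fundamental: x₁=339, y₁=26  (since 114921 − 170·676 = 1)
k=2:  x_2 = 339·339+170·26·26 = 229841,  y_2 = 339·26+26·339 = 17628
k=3:  x_3 = 339·229841+170·26·17628 = 155831859,  y_3 = 339·17628+26·229841 = 11951758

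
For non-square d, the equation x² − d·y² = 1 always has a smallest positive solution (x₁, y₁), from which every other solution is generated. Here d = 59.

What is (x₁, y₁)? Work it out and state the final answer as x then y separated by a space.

530 69

[7; 1,2,7,2,1,14] for √59; ℓ=6 ⇒ convergent index 5
step 0: (7, 1)  from 7·(1,0) + (0,1)
step 1: (8, 1)  from 1·(7,1) + (1,0)
…
step 3: (169, 22)  from 7·(23,3) + (8,1)
step 4: (361, 47)  from 2·(169,22) + (23,3)
step 5: (530, 69)  from 1·(361,47) + (169,22)
(x₁, y₁) = (530, 69);  530² − 59·69² = 1 ✓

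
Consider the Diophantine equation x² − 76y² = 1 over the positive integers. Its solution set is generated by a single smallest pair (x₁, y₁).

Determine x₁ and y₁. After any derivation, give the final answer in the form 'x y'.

√76 = [8; 1,2,1,1,5,4,5,1,1,2,1,16, …], period ℓ=12 (even) → k=11
i=0: a=8 ⇒ p=8, q=1
…
i=2: a=2 ⇒ p=26, q=3
…
i=9: a=1 ⇒ p=16311, q=1871
i=10: a=2 ⇒ p=41488, q=4759
i=11: a=1 ⇒ p=57799, q=6630
→ (57799, 6630).  Check: 57799²=3340724401, 76·6630²=3340724400, difference 1.

57799 6630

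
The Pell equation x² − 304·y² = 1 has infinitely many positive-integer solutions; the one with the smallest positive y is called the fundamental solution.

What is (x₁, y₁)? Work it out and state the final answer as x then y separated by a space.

√304 = [17; 2,3,2,1,1,1,1,1,2,3,2,34, …], period ℓ=12 (even) → k=11
step 0: (17, 1)  from 17·(1,0) + (0,1)
…
step 3: (279, 16)  from 2·(122,7) + (35,2)
step 4: (401, 23)  from 1·(279,16) + (122,7)
…
step 10: (25177, 1444)  from 3·(7445,427) + (2842,163)
step 11: (57799, 3315)  from 2·(25177,1444) + (7445,427)
fundamental: x₁=57799, y₁=3315  (since 3340724401 − 304·10989225 = 1)

57799 3315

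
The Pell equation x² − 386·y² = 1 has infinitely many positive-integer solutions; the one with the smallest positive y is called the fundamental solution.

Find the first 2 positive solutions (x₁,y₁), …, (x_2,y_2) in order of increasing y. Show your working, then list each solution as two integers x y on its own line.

d=386: √d = [19; 1,1,1,4,1,18,1,4,1,1,1,38] (ℓ=12, even), read p_11/q_11
k=0  a_k=19  p_k/q_k = 19/1
k=1  a_k=1  p_k/q_k = 20/1
…
k=6  a_k=18  p_k/q_k = 6287/320
k=7  a_k=1  p_k/q_k = 6621/337
…
k=10  a_k=1  p_k/q_k = 72163/3673
k=11  a_k=1  p_k/q_k = 111555/5678
(x₁, y₁) = (111555, 5678);  111555² − 386·5678² = 1 ✓
n=2: (111555,5678)∘(111555,5678) = (111555·111555+386·5678·5678, 111555·5678+5678·111555) = (24889036049,1266818580)

111555 5678
24889036049 1266818580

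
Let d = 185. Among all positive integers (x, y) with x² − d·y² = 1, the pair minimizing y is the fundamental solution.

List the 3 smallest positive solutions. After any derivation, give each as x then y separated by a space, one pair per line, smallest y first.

[13; 1,1,1,1,26] for √185; ℓ=5 ⇒ convergent index 9
a_0=13:  p_0=13·1+0=13,  q_0=13·0+1=1
a_1=1:  p_1=1·13+1=14,  q_1=1·1+0=1
a_2=1:  p_2=1·14+13=27,  q_2=1·1+1=2
a_3=1:  p_3=1·27+14=41,  q_3=1·2+1=3
a_4=1:  p_4=1·41+27=68,  q_4=1·3+2=5
a_5=26:  p_5=26·68+41=1809,  q_5=26·5+3=133
…
a_7=1:  p_7=1·1877+1809=3686,  q_7=1·138+133=271
a_8=1:  p_8=1·3686+1877=5563,  q_8=1·271+138=409
a_9=1:  p_9=1·5563+3686=9249,  q_9=1·409+271=680
(x₁, y₁) = (9249, 680);  9249² − 185·680² = 1 ✓
n=2: (9249,680)∘(9249,680) = (9249·9249+185·680·680, 9249·680+680·9249) = (171088001,12578640)
n=3: (171088001,12578640)∘(9249,680) = (9249·171088001+185·680·12578640, 9249·12578640+680·171088001) = (3164785833249,232679682040)

9249 680
171088001 12578640
3164785833249 232679682040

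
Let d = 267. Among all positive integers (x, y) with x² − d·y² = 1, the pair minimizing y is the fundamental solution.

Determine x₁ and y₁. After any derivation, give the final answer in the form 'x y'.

2402 147

√267 → a₀=16, period (2,1,15,1,2,32); ℓ=6 even so k=5
a_0=16:  p_0=16·1+0=16,  q_0=16·0+1=1
…
a_2=1:  p_2=1·33+16=49,  q_2=1·2+1=3
a_3=15:  p_3=15·49+33=768,  q_3=15·3+2=47
a_4=1:  p_4=1·768+49=817,  q_4=1·47+3=50
a_5=2:  p_5=2·817+768=2402,  q_5=2·50+47=147
fundamental: x₁=2402, y₁=147  (since 5769604 − 267·21609 = 1)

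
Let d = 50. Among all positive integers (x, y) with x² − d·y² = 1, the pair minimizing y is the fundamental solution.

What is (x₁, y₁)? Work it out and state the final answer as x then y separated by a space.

99 14

√50 = [7; 14, …], period ℓ=1 (odd) → k=1
i=0: a=7 ⇒ p=7, q=1
i=1: a=14 ⇒ p=99, q=14
fundamental: x₁=99, y₁=14  (since 9801 − 50·196 = 1)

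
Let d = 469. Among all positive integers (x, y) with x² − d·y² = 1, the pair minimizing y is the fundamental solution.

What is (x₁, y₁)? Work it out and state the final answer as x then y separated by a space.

[21; 1,1,1,10,6,10,1,1,1,42] for √469; ℓ=10 ⇒ convergent index 9
i=0: a=21 ⇒ p=21, q=1
…
i=2: a=1 ⇒ p=43, q=2
…
i=5: a=6 ⇒ p=4223, q=195
i=6: a=10 ⇒ p=42923, q=1982
i=7: a=1 ⇒ p=47146, q=2177
i=8: a=1 ⇒ p=90069, q=4159
i=9: a=1 ⇒ p=137215, q=6336
(x₁, y₁) = (137215, 6336);  137215² − 469·6336² = 1 ✓

137215 6336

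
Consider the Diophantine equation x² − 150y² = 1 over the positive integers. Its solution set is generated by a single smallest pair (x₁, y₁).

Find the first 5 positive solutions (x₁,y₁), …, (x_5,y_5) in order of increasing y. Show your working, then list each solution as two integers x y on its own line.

49 4
4801 392
470449 38412
46099201 3763984
4517251249 368832020

√150 → a₀=12, period (4,24); ℓ=2 even so k=1
a_0=12:  p_0=12·1+0=12,  q_0=12·0+1=1
a_1=4:  p_1=4·12+1=49,  q_1=4·1+0=4
fundamental: x₁=49, y₁=4  (since 2401 − 150·16 = 1)
(x_2, y_2) = (49·49 + 150·4·4, 49·4 + 4·49) = (4801, 392)
(x_3, y_3) = (49·4801 + 150·4·392, 49·392 + 4·4801) = (470449, 38412)
(x_4, y_4) = (49·470449 + 150·4·38412, 49·38412 + 4·470449) = (46099201, 3763984)
(x_5, y_5) = (49·46099201 + 150·4·3763984, 49·3763984 + 4·46099201) = (4517251249, 368832020)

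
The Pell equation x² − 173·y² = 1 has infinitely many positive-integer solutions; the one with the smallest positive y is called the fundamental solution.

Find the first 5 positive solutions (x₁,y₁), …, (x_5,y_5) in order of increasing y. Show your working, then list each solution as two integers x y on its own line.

√173 → a₀=13, period (6,1,1,6,26); ℓ=5 odd so k=9
step 0: (13, 1)  from 13·(1,0) + (0,1)
step 1: (79, 6)  from 6·(13,1) + (1,0)
…
step 3: (171, 13)  from 1·(92,7) + (79,6)
step 4: (1118, 85)  from 6·(171,13) + (92,7)
step 5: (29239, 2223)  from 26·(1118,85) + (171,13)
step 6: (176552, 13423)  from 6·(29239,2223) + (1118,85)
step 7: (205791, 15646)  from 1·(176552,13423) + (29239,2223)
step 8: (382343, 29069)  from 1·(205791,15646) + (176552,13423)
step 9: (2499849, 190060)  from 6·(382343,29069) + (205791,15646)
(x₁, y₁) = (2499849, 190060);  2499849² − 173·190060² = 1 ✓
(x_2, y_2) = (2499849·2499849 + 173·190060·190060, 2499849·190060 + 190060·2499849) = (12498490045601, 950242601880)
(x_3, y_3) = (2499849·12498490045601 + 173·190060·950242601880, 2499849·950242601880 + 190060·12498490045601) = (62488675684008728649, 4750926036134042180)
(x_4, y_4) = (2499849·62488675684008728649 + 173·190060·4750926036134042180, 2499849·4750926036134042180 + 190060·62488675684008728649) = (312424506839974574118902401, 23753195401006348176659760)
(x_5, y_5) = (2499849·312424506839974574118902401 + 173·190060·23753195401006348176659760, 2499849·23753195401006348176659760 + 190060·312424506839974574118902401) = (1562028181998744709597444087746249, 118758803540015886040113314710300)

2499849 190060
12498490045601 950242601880
62488675684008728649 4750926036134042180
312424506839974574118902401 23753195401006348176659760
1562028181998744709597444087746249 118758803540015886040113314710300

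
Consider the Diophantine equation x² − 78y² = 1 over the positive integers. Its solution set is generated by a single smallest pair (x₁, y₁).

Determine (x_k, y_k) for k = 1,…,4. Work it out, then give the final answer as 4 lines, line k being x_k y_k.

53 6
5617 636
595349 67410
63101377 7144824

d=78: √d = [8; 1,4,1,16] (ℓ=4, even), read p_3/q_3
step 0: (8, 1)  from 8·(1,0) + (0,1)
step 1: (9, 1)  from 1·(8,1) + (1,0)
step 2: (44, 5)  from 4·(9,1) + (8,1)
step 3: (53, 6)  from 1·(44,5) + (9,1)
(x₁, y₁) = (53, 6);  53² − 78·6² = 1 ✓
k=2:  x_2 = 53·53+78·6·6 = 5617,  y_2 = 53·6+6·53 = 636
k=3:  x_3 = 53·5617+78·6·636 = 595349,  y_3 = 53·636+6·5617 = 67410
k=4:  x_4 = 53·595349+78·6·67410 = 63101377,  y_4 = 53·67410+6·595349 = 7144824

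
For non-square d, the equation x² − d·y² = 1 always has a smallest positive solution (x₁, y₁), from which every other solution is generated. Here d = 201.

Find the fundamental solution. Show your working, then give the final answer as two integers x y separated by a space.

[14; 5,1,1,1,2,…,1,5,28] for √201; ℓ=14 ⇒ convergent index 13
k=0  a_k=14  p_k/q_k = 14/1
…
k=2  a_k=1  p_k/q_k = 85/6
…
k=5  a_k=2  p_k/q_k = 638/45
k=6  a_k=1  p_k/q_k = 879/62
…
k=10  a_k=1  p_k/q_k = 33317/2350
…
k=12  a_k=1  p_k/q_k = 91402/6447
k=13  a_k=5  p_k/q_k = 515095/36332
fundamental: x₁=515095, y₁=36332  (since 265322859025 − 201·1320014224 = 1)

515095 36332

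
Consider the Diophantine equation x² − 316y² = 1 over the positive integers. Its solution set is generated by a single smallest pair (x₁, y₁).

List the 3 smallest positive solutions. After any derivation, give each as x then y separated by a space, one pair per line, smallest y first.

√316 = [17; 1,3,2,8,2,3,1,34, …], period ℓ=8 (even) → k=7
k=0  a_k=17  p_k/q_k = 17/1
k=1  a_k=1  p_k/q_k = 18/1
…
k=6  a_k=3  p_k/q_k = 9937/559
k=7  a_k=1  p_k/q_k = 12799/720
→ (12799, 720).  Check: 12799²=163814401, 316·720²=163814400, difference 1.
(12799+720√316)^2 = 327628801 + 18430560√316
(12799+720√316)^3 = 8386642035199 + 471785474160√316

12799 720
327628801 18430560
8386642035199 471785474160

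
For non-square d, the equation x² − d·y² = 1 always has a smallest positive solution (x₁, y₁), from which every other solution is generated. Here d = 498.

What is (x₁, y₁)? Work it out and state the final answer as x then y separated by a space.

179777 8056

√498 = [22; 3,6,22,6,3,44, …], period ℓ=6 (even) → k=5
step 0: (22, 1)  from 22·(1,0) + (0,1)
…
step 4: (56794, 2545)  from 6·(9395,421) + (424,19)
step 5: (179777, 8056)  from 3·(56794,2545) + (9395,421)
(x₁, y₁) = (179777, 8056);  179777² − 498·8056² = 1 ✓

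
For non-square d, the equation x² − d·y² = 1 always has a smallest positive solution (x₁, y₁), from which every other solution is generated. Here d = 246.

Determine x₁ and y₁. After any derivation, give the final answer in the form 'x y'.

88805 5662

[15; 1,2,5,1,14,1,5,2,1,30] for √246; ℓ=10 ⇒ convergent index 9
a_0=15:  p_0=15·1+0=15,  q_0=15·0+1=1
…
a_4=1:  p_4=1·251+47=298,  q_4=1·16+3=19
…
a_6=1:  p_6=1·4423+298=4721,  q_6=1·282+19=301
a_7=5:  p_7=5·4721+4423=28028,  q_7=5·301+282=1787
a_8=2:  p_8=2·28028+4721=60777,  q_8=2·1787+301=3875
a_9=1:  p_9=1·60777+28028=88805,  q_9=1·3875+1787=5662
→ (88805, 5662).  Check: 88805²=7886328025, 246·5662²=7886328024, difference 1.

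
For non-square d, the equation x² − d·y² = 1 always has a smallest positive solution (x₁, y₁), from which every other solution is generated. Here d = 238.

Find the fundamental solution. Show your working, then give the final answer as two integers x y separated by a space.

√238 → a₀=15, period (2,2,1,14,1,2,2,30); ℓ=8 even so k=7
i=0: a=15 ⇒ p=15, q=1
…
i=5: a=1 ⇒ p=1697, q=110
i=6: a=2 ⇒ p=4983, q=323
i=7: a=2 ⇒ p=11663, q=756
fundamental: x₁=11663, y₁=756  (since 136025569 − 238·571536 = 1)

11663 756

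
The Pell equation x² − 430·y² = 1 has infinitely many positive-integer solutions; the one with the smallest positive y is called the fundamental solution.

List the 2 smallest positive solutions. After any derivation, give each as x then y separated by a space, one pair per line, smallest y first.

2862251 138030
16384961574001 790153011060

√430 = [20; 1,2,1,3,1,…,2,1,40, …], period ℓ=14 (even) → k=13
step 0: (20, 1)  from 20·(1,0) + (0,1)
step 1: (21, 1)  from 1·(20,1) + (1,0)
step 2: (62, 3)  from 2·(21,1) + (20,1)
…
step 5: (394, 19)  from 1·(311,15) + (83,4)
step 6: (2675, 129)  from 6·(394,19) + (311,15)
step 7: (21794, 1051)  from 8·(2675,129) + (394,19)
…
step 10: (599138, 28893)  from 3·(155233,7486) + (133439,6435)
step 11: (754371, 36379)  from 1·(599138,28893) + (155233,7486)
step 12: (2107880, 101651)  from 2·(754371,36379) + (599138,28893)
step 13: (2862251, 138030)  from 1·(2107880,101651) + (754371,36379)
fundamental: x₁=2862251, y₁=138030  (since 8192480787001 − 430·19052280900 = 1)
k=2:  x_2 = 2862251·2862251+430·138030·138030 = 16384961574001,  y_2 = 2862251·138030+138030·2862251 = 790153011060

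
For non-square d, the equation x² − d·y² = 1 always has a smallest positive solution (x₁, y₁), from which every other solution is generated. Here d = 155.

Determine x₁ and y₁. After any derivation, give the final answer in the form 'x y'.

[12; 2,4,2,24] for √155; ℓ=4 ⇒ convergent index 3
k=0  a_k=12  p_k/q_k = 12/1
…
k=2  a_k=4  p_k/q_k = 112/9
k=3  a_k=2  p_k/q_k = 249/20
fundamental: x₁=249, y₁=20  (since 62001 − 155·400 = 1)

249 20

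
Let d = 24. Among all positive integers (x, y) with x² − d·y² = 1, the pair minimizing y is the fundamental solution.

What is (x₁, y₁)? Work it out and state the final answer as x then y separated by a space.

[4; 1,8] for √24; ℓ=2 ⇒ convergent index 1
a_0=4:  p_0=4·1+0=4,  q_0=4·0+1=1
a_1=1:  p_1=1·4+1=5,  q_1=1·1+0=1
→ (5, 1).  Check: 5²=25, 24·1²=24, difference 1.

5 1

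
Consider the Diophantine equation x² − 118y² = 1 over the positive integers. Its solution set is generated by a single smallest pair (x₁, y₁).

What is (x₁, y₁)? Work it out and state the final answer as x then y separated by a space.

[10; 1,6,3,2,10,2,3,6,1,20] for √118; ℓ=10 ⇒ convergent index 9
a_0=10:  p_0=10·1+0=10,  q_0=10·0+1=1
a_1=1:  p_1=1·10+1=11,  q_1=1·1+0=1
a_2=6:  p_2=6·11+10=76,  q_2=6·1+1=7
a_3=3:  p_3=3·76+11=239,  q_3=3·7+1=22
a_4=2:  p_4=2·239+76=554,  q_4=2·22+7=51
a_5=10:  p_5=10·554+239=5779,  q_5=10·51+22=532
a_6=2:  p_6=2·5779+554=12112,  q_6=2·532+51=1115
a_7=3:  p_7=3·12112+5779=42115,  q_7=3·1115+532=3877
a_8=6:  p_8=6·42115+12112=264802,  q_8=6·3877+1115=24377
a_9=1:  p_9=1·264802+42115=306917,  q_9=1·24377+3877=28254
fundamental: x₁=306917, y₁=28254  (since 94198044889 − 118·798288516 = 1)

306917 28254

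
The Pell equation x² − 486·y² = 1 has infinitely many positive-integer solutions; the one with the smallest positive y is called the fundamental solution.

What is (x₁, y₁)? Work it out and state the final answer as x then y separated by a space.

[22; 22,44] for √486; ℓ=2 ⇒ convergent index 1
a_0=22:  p_0=22·1+0=22,  q_0=22·0+1=1
a_1=22:  p_1=22·22+1=485,  q_1=22·1+0=22
fundamental: x₁=485, y₁=22  (since 235225 − 486·484 = 1)

485 22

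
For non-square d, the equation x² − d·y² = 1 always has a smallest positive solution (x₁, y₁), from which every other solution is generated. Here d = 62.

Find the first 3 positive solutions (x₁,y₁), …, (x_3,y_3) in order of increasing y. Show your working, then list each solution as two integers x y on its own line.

63 8
7937 1008
999999 127000

[7; 1,6,1,14] for √62; ℓ=4 ⇒ convergent index 3
a_0=7:  p_0=7·1+0=7,  q_0=7·0+1=1
…
a_2=6:  p_2=6·8+7=55,  q_2=6·1+1=7
a_3=1:  p_3=1·55+8=63,  q_3=1·7+1=8
→ (63, 8).  Check: 63²=3969, 62·8²=3968, difference 1.
k=2:  x_2 = 63·63+62·8·8 = 7937,  y_2 = 63·8+8·63 = 1008
k=3:  x_3 = 63·7937+62·8·1008 = 999999,  y_3 = 63·1008+8·7937 = 127000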